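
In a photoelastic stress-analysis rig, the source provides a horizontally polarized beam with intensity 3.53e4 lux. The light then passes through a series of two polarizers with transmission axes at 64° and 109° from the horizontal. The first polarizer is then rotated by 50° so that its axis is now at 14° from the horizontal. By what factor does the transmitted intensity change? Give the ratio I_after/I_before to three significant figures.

I_new/I_old ≈ 0.0744

Before rotation:
By Malus's law, I₁ = I₀ cos²(64° − 0°) = I₀ cos²(64°) = 0.1922 I₀.
I₂ = I₁ cos²(109° − 64°) = 0.1922 I₀ · cos²(45°) = 0.09608 I₀.
After rotation:
I₁ = I₀ cos²(14° − 0°) = I₀ cos²(14°) = 0.9415 I₀.
Angle between axes 1 and 2: 85°. I₂ = 0.9415 I₀ · cos²(85°) = 0.007152 I₀.
Ratio = 0.007152 / 0.09608 = 0.07443.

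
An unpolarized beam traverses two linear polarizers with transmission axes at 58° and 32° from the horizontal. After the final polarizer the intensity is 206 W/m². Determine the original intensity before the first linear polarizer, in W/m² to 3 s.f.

I₀ ≈ 510 W/m²

Unpolarized light through the first polarizer → I₁ = ½ I₀, now polarized at 58°.
I₂ = I₁ cos²(32° − 58°) = 0.5 I₀ · cos²(26°) = 0.4039 I₀.
So 206 W/m² = 0.4039 I₀, giving I₀ = 206/0.4039 = 510 W/m².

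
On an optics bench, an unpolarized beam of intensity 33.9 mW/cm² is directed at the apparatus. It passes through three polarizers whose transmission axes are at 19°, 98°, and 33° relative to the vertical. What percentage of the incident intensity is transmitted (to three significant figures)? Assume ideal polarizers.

Unpolarized light through the first polarizer → I₁ = 33.9 mW/cm²/2 = 16.95 mW/cm², polarized at 19°.
I₂ = I₁ · cos²(79°) = 16.95 · 0.03641 = 0.6171 mW/cm².
I₃ = I₂ · cos²(65°) = 0.6171 · 0.1786 = 0.1102 mW/cm².
That is 0.3251% of the incident intensity.

≈ 0.325%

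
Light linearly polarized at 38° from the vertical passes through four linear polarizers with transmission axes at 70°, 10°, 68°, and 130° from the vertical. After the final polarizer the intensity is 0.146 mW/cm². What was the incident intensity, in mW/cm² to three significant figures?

I₀ ≈ 13.1 mW/cm²

I₁ = I₀ cos²(70° − 38°) = I₀ cos²(32°) = 0.7192 I₀.
I₂ = I₁ cos²(10° − 70°) = 0.7192 I₀ · cos²(60°) = 0.1798 I₀.
I₃ = I₂ cos²(68° − 10°) = 0.1798 I₀ · cos²(58°) = 0.05049 I₀.
I₄ = I₃ cos²(130° − 68°) = 0.05049 I₀ · cos²(62°) = 0.01113 I₀.
So 0.146 mW/cm² = 0.01113 I₀, giving I₀ = 0.146/0.01113 = 13.12 mW/cm².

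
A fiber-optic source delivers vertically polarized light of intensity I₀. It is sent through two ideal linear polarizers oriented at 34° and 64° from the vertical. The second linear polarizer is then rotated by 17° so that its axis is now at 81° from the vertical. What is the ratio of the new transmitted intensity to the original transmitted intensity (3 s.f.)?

I_new/I_old ≈ 0.620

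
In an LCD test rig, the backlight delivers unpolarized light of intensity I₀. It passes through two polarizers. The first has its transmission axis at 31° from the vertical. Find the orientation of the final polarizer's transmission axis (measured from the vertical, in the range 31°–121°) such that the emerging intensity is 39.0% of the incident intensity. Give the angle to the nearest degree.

Unpolarized light through the first polarizer → I₁ = ½ I₀, now polarized at 31°.
Need I₂/I₀ = 0.39, so cos²(θ − 31°) = 0.39 / 0.5 = 0.78.
θ − 31° = arccos(√0.78) = 28.0°, giving θ ≈ 31 + 28.0 = 59.0°.

θ ≈ 59°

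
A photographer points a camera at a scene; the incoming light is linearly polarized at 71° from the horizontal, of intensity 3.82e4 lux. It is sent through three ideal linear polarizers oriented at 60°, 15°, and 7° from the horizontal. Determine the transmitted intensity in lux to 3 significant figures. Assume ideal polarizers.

I ≈ 1.80e4 lux

I₁ = 3.82e4 lux · cos²(11°) = 3.681e+04 lux.
I₂ = I₁ · cos²(45°) = 3.681e+04 · 0.5 = 1.84e+04 lux.
I₃ = I₂ · cos²(8°) = 1.84e+04 · 0.9806 = 1.805e+04 lux.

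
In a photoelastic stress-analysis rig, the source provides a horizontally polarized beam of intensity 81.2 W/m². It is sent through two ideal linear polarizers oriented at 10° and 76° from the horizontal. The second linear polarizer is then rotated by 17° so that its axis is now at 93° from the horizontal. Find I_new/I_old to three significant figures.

Before rotation:
I₁ = I₀ cos²(10° − 0°) = I₀ cos²(10°) = 0.9698 I₀.
I₂ = I₁ cos²(76° − 10°) = 0.9698 I₀ · cos²(66°) = 0.1604 I₀.
After rotation:
I₁ = I₀ cos²(10° − 0°) = I₀ cos²(10°) = 0.9698 I₀.
I₂ = I₁ cos²(93° − 10°) = 0.9698 I₀ · cos²(83°) = 0.0144 I₀.
Ratio = 0.0144 / 0.1604 = 0.08978.

I_new/I_old ≈ 0.0898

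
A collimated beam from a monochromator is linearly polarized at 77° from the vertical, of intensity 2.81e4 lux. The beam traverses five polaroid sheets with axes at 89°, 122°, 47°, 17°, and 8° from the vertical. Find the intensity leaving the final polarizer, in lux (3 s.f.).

I ≈ 927 lux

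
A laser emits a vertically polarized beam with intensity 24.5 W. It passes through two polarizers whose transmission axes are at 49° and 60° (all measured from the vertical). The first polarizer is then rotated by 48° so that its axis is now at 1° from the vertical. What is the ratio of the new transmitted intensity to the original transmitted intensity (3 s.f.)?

Before rotation:
I₁ = I₀ cos²(49° − 0°) = I₀ cos²(49°) = 0.4304 I₀.
I₂ = I₁ cos²(60° − 49°) = 0.4304 I₀ · cos²(11°) = 0.4147 I₀.
After rotation:
I₁ = I₀ cos²(1° − 0°) = I₀ cos²(1°) = 0.9997 I₀.
I₂ = I₁ cos²(60° − 1°) = 0.9997 I₀ · cos²(59°) = 0.2652 I₀.
Ratio = 0.2652 / 0.4147 = 0.6394.

I_new/I_old ≈ 0.639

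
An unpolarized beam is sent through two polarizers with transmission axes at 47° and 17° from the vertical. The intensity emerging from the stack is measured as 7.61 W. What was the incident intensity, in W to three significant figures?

Unpolarized light through the first polarizer → I₁ = ½ I₀, now polarized at 47°.
I₂ = I₁ cos²(17° − 47°) = 0.5 I₀ · cos²(30°) = 0.375 I₀.
So 7.61 W = 0.375 I₀, giving I₀ = 7.61/0.375 = 20.29 W.

I₀ ≈ 20.3 W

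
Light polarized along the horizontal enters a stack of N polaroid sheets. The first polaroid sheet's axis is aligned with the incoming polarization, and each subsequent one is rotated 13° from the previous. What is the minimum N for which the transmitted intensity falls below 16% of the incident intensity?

N = 37

First polarizer is aligned with the polarization: full transmission.
Each further stage multiplies by cos²(13°) = 0.9494.
After N polarizers: T = 0.9494^(N−1). Require T < 0.16 ⇒ N−1 > ln(0.16)/ln(0.9494) = 35.29, so N−1 ≥ 36 and N = 37.
Check: N=37 gives T = 0.1542 < 0.16; N=36 gives T = 0.1624.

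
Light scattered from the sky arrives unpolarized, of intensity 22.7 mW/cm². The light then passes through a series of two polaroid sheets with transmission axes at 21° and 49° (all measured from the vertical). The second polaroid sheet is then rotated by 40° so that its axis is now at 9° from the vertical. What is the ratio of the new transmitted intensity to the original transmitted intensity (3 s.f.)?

I_new/I_old ≈ 1.23

Before rotation:
Unpolarized light through the first polarizer → I₁ = ½ I₀, now polarized at 21°.
I₂ = I₁ cos²(49° − 21°) = 0.5 I₀ · cos²(28°) = 0.3898 I₀.
After rotation:
Unpolarized light through the first polarizer → I₁ = ½ I₀, now polarized at 21°.
I₂ = I₁ cos²(9° − 21°) = 0.5 I₀ · cos²(12°) = 0.4784 I₀.
Ratio = 0.4784 / 0.3898 = 1.227.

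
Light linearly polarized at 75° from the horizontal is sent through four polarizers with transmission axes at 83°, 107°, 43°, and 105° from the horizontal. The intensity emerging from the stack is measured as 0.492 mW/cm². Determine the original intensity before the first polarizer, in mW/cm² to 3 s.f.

I₁ = I₀ cos²(83° − 75°) = I₀ cos²(8°) = 0.9806 I₀.
I₂ = I₁ cos²(107° − 83°) = 0.9806 I₀ · cos²(24°) = 0.8184 I₀.
I₃ = I₂ cos²(43° − 107°) = 0.8184 I₀ · cos²(64°) = 0.1573 I₀.
I₄ = I₃ cos²(105° − 43°) = 0.1573 I₀ · cos²(62°) = 0.03466 I₀.
So 0.492 mW/cm² = 0.03466 I₀, giving I₀ = 0.492/0.03466 = 14.19 mW/cm².

I₀ ≈ 14.2 mW/cm²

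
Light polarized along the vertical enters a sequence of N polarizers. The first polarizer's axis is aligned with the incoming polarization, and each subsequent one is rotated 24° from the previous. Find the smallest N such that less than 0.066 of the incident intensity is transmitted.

First polarizer is aligned with the polarization: full transmission.
Each further stage multiplies by cos²(24°) = 0.8346.
After N polarizers: T = 0.8346^(N−1). Require T < 0.066 ⇒ N−1 > ln(0.066)/ln(0.8346) = 15.03, so N−1 ≥ 16 and N = 17.
Check: N=17 gives T = 0.05538 < 0.066; N=16 gives T = 0.06636.

N = 17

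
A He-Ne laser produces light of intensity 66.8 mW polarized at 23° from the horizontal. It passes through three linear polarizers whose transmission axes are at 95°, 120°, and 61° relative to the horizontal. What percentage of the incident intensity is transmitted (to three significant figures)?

≈ 2.08%

I₁ = 66.8 mW · cos²(72°) = 6.379 mW.
I₂ = I₁ · cos²(25°) = 6.379 · 0.8214 = 5.24 mW.
I₃ = I₂ · cos²(59°) = 5.24 · 0.2653 = 1.39 mW.
That is 2.081% of the incident intensity.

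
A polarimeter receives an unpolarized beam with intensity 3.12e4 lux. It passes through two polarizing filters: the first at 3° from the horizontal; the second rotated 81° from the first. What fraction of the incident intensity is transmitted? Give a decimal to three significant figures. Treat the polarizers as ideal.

I/I₀ ≈ 0.0122

Unpolarized light through the first polarizer → I₁ = 3.12e4 lux/2 = 1.56e+04 lux, polarized at 3°.
I₂ = I₁ · cos²(81°) = 1.56e+04 · 0.02447 = 381.8 lux.
Transmitted fraction = 0.01224.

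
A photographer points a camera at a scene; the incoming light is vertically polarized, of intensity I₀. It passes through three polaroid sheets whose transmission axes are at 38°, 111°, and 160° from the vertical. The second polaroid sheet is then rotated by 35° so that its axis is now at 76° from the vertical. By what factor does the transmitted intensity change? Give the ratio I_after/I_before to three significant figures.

I_new/I_old ≈ 0.184

Before rotation:
I₁ = I₀ cos²(38° − 0°) = I₀ cos²(38°) = 0.621 I₀.
I₂ = I₁ cos²(111° − 38°) = 0.621 I₀ · cos²(73°) = 0.05308 I₀.
I₃ = I₂ cos²(160° − 111°) = 0.05308 I₀ · cos²(49°) = 0.02285 I₀.
After rotation:
I₁ = I₀ cos²(38° − 0°) = I₀ cos²(38°) = 0.621 I₀.
I₂ = I₁ cos²(76° − 38°) = 0.621 I₀ · cos²(38°) = 0.3856 I₀.
I₃ = I₂ cos²(160° − 76°) = 0.3856 I₀ · cos²(84°) = 0.004213 I₀.
Ratio = 0.004213 / 0.02285 = 0.1844.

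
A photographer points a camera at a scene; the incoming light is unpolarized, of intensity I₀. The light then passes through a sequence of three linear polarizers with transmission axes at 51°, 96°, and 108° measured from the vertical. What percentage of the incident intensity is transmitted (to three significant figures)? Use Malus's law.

≈ 23.9%

Unpolarized light through the first polarizer → I₁ = ½ I₀, now polarized at 51°.
I₂ = I₁ cos²(96° − 51°) = 0.5 I₀ · cos²(45°) = 0.25 I₀.
I₃ = I₂ cos²(108° − 96°) = 0.25 I₀ · cos²(12°) = 0.2392 I₀.
That is 23.92% of the incident intensity.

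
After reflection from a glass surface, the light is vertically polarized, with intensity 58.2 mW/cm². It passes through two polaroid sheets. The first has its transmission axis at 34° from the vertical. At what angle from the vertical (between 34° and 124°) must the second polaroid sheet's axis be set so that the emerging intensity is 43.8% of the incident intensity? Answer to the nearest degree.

θ ≈ 71°

I₁ = I₀ cos²(34° − 0°) = I₀ cos²(34°) = 0.6873 I₀.
Need I₂/I₀ = 0.438, so cos²(θ − 34°) = 0.438 / 0.6873 = 0.6373.
θ − 34° = arccos(√0.6373) = 37.0°, giving θ ≈ 34 + 37.0 = 71.0°.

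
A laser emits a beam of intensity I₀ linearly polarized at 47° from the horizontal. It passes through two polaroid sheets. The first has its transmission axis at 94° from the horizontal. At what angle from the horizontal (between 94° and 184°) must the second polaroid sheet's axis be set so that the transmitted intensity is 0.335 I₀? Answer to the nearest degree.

By Malus's law, I₁ = I₀ cos²(94° − 47°) = I₀ cos²(47°) = 0.4651 I₀.
Need I₂/I₀ = 0.335, so cos²(θ − 94°) = 0.335 / 0.4651 = 0.7202.
θ − 94° = arccos(√0.7202) = 31.9°, giving θ ≈ 94 + 31.9 = 125.9°.

θ ≈ 126°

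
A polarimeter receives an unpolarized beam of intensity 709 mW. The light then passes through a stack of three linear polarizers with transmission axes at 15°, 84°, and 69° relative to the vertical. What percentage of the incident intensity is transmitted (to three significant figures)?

≈ 5.99%

Unpolarized light through the first polarizer → I₁ = 709 mW/2 = 354.5 mW, polarized at 15°.
I₂ = I₁ · cos²(69°) = 354.5 · 0.1284 = 45.53 mW.
I₃ = I₂ · cos²(15°) = 45.53 · 0.933 = 42.48 mW.
That is 5.991% of the incident intensity.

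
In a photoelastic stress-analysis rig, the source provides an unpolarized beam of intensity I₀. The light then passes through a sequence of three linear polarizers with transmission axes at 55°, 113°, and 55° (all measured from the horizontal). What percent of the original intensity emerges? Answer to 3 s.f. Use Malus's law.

Unpolarized light through the first polarizer → I₁ = ½ I₀, now polarized at 55°.
I₂ = I₁ cos²(113° − 55°) = 0.5 I₀ · cos²(58°) = 0.1404 I₀.
I₃ = I₂ cos²(55° − 113°) = 0.1404 I₀ · cos²(58°) = 0.03943 I₀.
That is 3.943% of the incident intensity.

≈ 3.94%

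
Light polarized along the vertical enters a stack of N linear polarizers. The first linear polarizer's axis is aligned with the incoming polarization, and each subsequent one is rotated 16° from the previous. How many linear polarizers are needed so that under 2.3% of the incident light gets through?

First polarizer is aligned with the polarization: full transmission.
Each further stage multiplies by cos²(16°) = 0.924.
After N polarizers: T = 0.924^(N−1). Require T < 0.023 ⇒ N−1 > ln(0.023)/ln(0.924) = 47.74, so N−1 ≥ 48 and N = 49.
Check: N=49 gives T = 0.02253 < 0.023; N=48 gives T = 0.02438.

N = 49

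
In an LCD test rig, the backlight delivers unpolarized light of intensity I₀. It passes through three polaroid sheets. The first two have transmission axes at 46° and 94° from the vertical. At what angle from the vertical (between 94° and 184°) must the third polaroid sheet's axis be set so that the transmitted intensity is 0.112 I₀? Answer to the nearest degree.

Unpolarized light through the first polarizer → I₁ = ½ I₀, now polarized at 46°.
I₂ = I₁ cos²(94° − 46°) = 0.5 I₀ · cos²(48°) = 0.2239 I₀.
Need I₃/I₀ = 0.112, so cos²(θ − 94°) = 0.112 / 0.2239 = 0.5003.
θ − 94° = arccos(√0.5003) = 45.0°, giving θ ≈ 94 + 45.0 = 139.0°.

θ ≈ 139°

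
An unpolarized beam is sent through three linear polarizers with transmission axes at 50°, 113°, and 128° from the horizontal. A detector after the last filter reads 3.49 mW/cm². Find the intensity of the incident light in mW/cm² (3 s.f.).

I₀ ≈ 36.3 mW/cm²

Unpolarized light through the first polarizer → I₁ = ½ I₀, now polarized at 50°.
I₂ = I₁ cos²(113° − 50°) = 0.5 I₀ · cos²(63°) = 0.1031 I₀.
I₃ = I₂ cos²(128° − 113°) = 0.1031 I₀ · cos²(15°) = 0.09615 I₀.
So 3.49 mW/cm² = 0.09615 I₀, giving I₀ = 3.49/0.09615 = 36.3 mW/cm².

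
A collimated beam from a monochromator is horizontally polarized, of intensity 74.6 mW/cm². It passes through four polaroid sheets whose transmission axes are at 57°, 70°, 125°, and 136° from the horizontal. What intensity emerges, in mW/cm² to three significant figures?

I ≈ 6.66 mW/cm²

I₁ = 74.6 mW/cm² · cos²(57°) = 22.13 mW/cm².
I₂ = I₁ · cos²(13°) = 22.13 · 0.9494 = 21.01 mW/cm².
I₃ = I₂ · cos²(55°) = 21.01 · 0.329 = 6.912 mW/cm².
I₄ = I₃ · cos²(11°) = 6.912 · 0.9636 = 6.66 mW/cm².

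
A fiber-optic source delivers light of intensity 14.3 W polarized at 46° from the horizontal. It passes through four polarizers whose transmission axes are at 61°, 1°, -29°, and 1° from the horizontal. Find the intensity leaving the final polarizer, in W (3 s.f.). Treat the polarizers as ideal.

I ≈ 1.88 W

I₁ = 14.3 W · cos²(15°) = 13.34 W.
I₂ = I₁ · cos²(60°) = 13.34 · 0.25 = 3.336 W.
I₃ = I₂ · cos²(30°) = 3.336 · 0.75 = 2.502 W.
I₄ = I₃ · cos²(30°) = 2.502 · 0.75 = 1.876 W.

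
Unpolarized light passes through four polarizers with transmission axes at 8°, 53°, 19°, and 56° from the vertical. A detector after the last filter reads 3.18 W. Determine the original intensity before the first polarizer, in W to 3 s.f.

I₀ ≈ 29.0 W

Unpolarized light through the first polarizer → I₁ = ½ I₀, now polarized at 8°.
I₂ = I₁ cos²(53° − 8°) = 0.5 I₀ · cos²(45°) = 0.25 I₀.
I₃ = I₂ cos²(19° − 53°) = 0.25 I₀ · cos²(34°) = 0.1718 I₀.
I₄ = I₃ cos²(56° − 19°) = 0.1718 I₀ · cos²(37°) = 0.1096 I₀.
So 3.18 W = 0.1096 I₀, giving I₀ = 3.18/0.1096 = 29.02 W.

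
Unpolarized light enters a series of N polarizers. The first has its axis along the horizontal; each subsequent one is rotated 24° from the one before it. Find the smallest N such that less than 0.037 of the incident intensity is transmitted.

First polarizer halves the unpolarized light: factor 1/2.
Each further stage multiplies by cos²(24°) = 0.8346.
After N polarizers: T = 0.5·0.8346^(N−1). Require T < 0.037 ⇒ N−1 > ln(0.037/0.5)/ln(0.8346) = 14.40, so N−1 ≥ 15 and N = 16.
Check: N=16 gives T = 0.03318 < 0.037; N=15 gives T = 0.03976.

N = 16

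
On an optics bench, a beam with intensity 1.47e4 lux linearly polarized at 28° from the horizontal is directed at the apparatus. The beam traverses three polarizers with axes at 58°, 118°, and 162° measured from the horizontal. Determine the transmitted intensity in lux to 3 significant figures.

I ≈ 1430 lux

By Malus's law, I₁ = 1.47e4 lux · cos²(30°) = 1.103e+04 lux.
I₂ = I₁ · cos²(60°) = 1.103e+04 · 0.25 = 2756 lux.
I₃ = I₂ · cos²(44°) = 2756 · 0.5174 = 1426 lux.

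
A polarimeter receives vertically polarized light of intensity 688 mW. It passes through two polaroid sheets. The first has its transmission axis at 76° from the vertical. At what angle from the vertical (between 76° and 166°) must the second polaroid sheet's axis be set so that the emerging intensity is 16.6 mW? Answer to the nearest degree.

θ ≈ 126°

I₁ = I₀ cos²(76° − 0°) = I₀ cos²(76°) = 0.05853 I₀.
Target fraction: 16.6 / 688 mW = 0.02413 of I₀.
Need I₂/I₀ = 0.02413, so cos²(θ − 76°) = 0.02413 / 0.05853 = 0.4123.
θ − 76° = arccos(√0.4123) = 50.1°, giving θ ≈ 76 + 50.1 = 126.1°.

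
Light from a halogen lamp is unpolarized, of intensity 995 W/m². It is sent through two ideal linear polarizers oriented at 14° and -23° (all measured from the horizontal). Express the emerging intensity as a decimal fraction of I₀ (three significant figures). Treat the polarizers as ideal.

Unpolarized light through the first polarizer → I₁ = 995 W/m²/2 = 497.5 W/m², polarized at 14°.
I₂ = I₁ · cos²(37°) = 497.5 · 0.6378 = 317.3 W/m².
Transmitted fraction = 0.3189.

I/I₀ ≈ 0.319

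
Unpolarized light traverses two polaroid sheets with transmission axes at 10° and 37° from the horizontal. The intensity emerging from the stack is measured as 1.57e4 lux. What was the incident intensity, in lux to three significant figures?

Unpolarized light through the first polarizer → I₁ = ½ I₀, now polarized at 10°.
I₂ = I₁ cos²(37° − 10°) = 0.5 I₀ · cos²(27°) = 0.3969 I₀.
So 1.57e4 lux = 0.3969 I₀, giving I₀ = 1.57e4/0.3969 = 3.955e+04 lux.

I₀ ≈ 3.96e4 lux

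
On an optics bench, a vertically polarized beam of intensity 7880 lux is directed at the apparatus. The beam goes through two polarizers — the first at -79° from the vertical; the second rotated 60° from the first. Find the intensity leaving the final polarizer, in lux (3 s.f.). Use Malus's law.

By Malus's law, I₁ = 7880 lux · cos²(79°) = 286.9 lux.
I₂ = I₁ · cos²(60°) = 286.9 · 0.25 = 71.72 lux.

I ≈ 71.7 lux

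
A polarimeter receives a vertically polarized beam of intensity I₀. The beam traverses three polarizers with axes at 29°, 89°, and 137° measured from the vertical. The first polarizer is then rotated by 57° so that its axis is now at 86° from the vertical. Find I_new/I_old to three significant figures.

I_new/I_old ≈ 0.0254

Before rotation:
I₁ = I₀ cos²(29° − 0°) = I₀ cos²(29°) = 0.765 I₀.
I₂ = I₁ cos²(89° − 29°) = 0.765 I₀ · cos²(60°) = 0.1912 I₀.
I₃ = I₂ cos²(137° − 89°) = 0.1912 I₀ · cos²(48°) = 0.08562 I₀.
After rotation:
I₁ = I₀ cos²(86° − 0°) = I₀ cos²(86°) = 0.004866 I₀.
I₂ = I₁ cos²(89° − 86°) = 0.004866 I₀ · cos²(3°) = 0.004853 I₀.
I₃ = I₂ cos²(137° − 89°) = 0.004853 I₀ · cos²(48°) = 0.002173 I₀.
Ratio = 0.002173 / 0.08562 = 0.02537.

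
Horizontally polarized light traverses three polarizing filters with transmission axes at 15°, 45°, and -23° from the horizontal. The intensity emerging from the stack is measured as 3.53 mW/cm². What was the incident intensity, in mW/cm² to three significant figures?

I₁ = I₀ cos²(15° − 0°) = I₀ cos²(15°) = 0.933 I₀.
I₂ = I₁ cos²(45° − 15°) = 0.933 I₀ · cos²(30°) = 0.6998 I₀.
I₃ = I₂ cos²(-23° − 45°) = 0.6998 I₀ · cos²(68°) = 0.0982 I₀.
So 3.53 mW/cm² = 0.0982 I₀, giving I₀ = 3.53/0.0982 = 35.95 mW/cm².

I₀ ≈ 35.9 mW/cm²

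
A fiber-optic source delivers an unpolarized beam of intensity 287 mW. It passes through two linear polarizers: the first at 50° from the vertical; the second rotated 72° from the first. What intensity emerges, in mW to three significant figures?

Unpolarized light through the first polarizer → I₁ = 287 mW/2 = 143.5 mW, polarized at 50°.
I₂ = I₁ · cos²(72°) = 143.5 · 0.09549 = 13.7 mW.

I ≈ 13.7 mW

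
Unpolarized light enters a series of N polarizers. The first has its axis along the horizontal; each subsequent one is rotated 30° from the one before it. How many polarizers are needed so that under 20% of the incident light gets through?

First polarizer halves the unpolarized light: factor 1/2.
Each further stage multiplies by cos²(30°) = 0.75.
After N polarizers: T = 0.5·0.75^(N−1). Require T < 0.20 ⇒ N−1 > ln(0.20/0.5)/ln(0.75) = 3.19, so N−1 ≥ 4 and N = 5.
Check: N=5 gives T = 0.1582 < 0.20; N=4 gives T = 0.2109.

N = 5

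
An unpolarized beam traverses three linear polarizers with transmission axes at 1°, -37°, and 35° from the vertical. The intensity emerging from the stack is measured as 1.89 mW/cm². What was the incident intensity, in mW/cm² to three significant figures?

Unpolarized light through the first polarizer → I₁ = ½ I₀, now polarized at 1°.
I₂ = I₁ cos²(-37° − 1°) = 0.5 I₀ · cos²(38°) = 0.3105 I₀.
I₃ = I₂ cos²(35° + 37°) = 0.3105 I₀ · cos²(72°) = 0.02965 I₀.
So 1.89 mW/cm² = 0.02965 I₀, giving I₀ = 1.89/0.02965 = 63.75 mW/cm².

I₀ ≈ 63.7 mW/cm²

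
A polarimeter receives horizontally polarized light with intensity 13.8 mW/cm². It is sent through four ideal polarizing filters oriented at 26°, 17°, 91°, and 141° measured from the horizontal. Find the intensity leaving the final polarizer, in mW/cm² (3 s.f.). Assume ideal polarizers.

I₁ = 13.8 mW/cm² · cos²(26°) = 11.15 mW/cm².
I₂ = I₁ · cos²(9°) = 11.15 · 0.9755 = 10.88 mW/cm².
I₃ = I₂ · cos²(74°) = 10.88 · 0.07598 = 0.8263 mW/cm².
I₄ = I₃ · cos²(50°) = 0.8263 · 0.4132 = 0.3414 mW/cm².

I ≈ 0.341 mW/cm²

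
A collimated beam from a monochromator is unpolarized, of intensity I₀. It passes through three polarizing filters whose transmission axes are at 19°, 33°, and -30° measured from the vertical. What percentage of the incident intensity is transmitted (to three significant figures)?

Unpolarized light through the first polarizer → I₁ = ½ I₀, now polarized at 19°.
I₂ = I₁ cos²(33° − 19°) = 0.5 I₀ · cos²(14°) = 0.4707 I₀.
I₃ = I₂ cos²(-30° − 33°) = 0.4707 I₀ · cos²(63°) = 0.09702 I₀.
That is 9.702% of the incident intensity.

≈ 9.70%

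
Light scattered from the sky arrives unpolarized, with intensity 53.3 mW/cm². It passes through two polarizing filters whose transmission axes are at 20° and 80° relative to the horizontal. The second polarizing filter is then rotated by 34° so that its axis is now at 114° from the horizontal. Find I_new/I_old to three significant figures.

Before rotation:
Unpolarized light through the first polarizer → I₁ = ½ I₀, now polarized at 20°.
I₂ = I₁ cos²(80° − 20°) = 0.5 I₀ · cos²(60°) = 0.125 I₀.
After rotation:
Unpolarized light through the first polarizer → I₁ = ½ I₀, now polarized at 20°.
Angle between axes 1 and 2: 86°. I₂ = 0.5 I₀ · cos²(86°) = 0.002433 I₀.
Ratio = 0.002433 / 0.125 = 0.01946.

I_new/I_old ≈ 0.0195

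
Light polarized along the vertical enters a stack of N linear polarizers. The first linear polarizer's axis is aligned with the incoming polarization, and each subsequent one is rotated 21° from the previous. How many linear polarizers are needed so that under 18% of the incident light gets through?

First polarizer is aligned with the polarization: full transmission.
Each further stage multiplies by cos²(21°) = 0.8716.
After N polarizers: T = 0.8716^(N−1). Require T < 0.18 ⇒ N−1 > ln(0.18)/ln(0.8716) = 12.48, so N−1 ≥ 13 and N = 14.
Check: N=14 gives T = 0.1675 < 0.18; N=13 gives T = 0.1922.

N = 14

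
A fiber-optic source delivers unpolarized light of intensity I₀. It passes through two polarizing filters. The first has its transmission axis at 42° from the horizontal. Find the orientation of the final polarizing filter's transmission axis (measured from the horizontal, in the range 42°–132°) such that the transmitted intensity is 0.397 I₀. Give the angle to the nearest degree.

Unpolarized light through the first polarizer → I₁ = ½ I₀, now polarized at 42°.
Need I₂/I₀ = 0.397, so cos²(θ − 42°) = 0.397 / 0.5 = 0.794.
θ − 42° = arccos(√0.794) = 27.0°, giving θ ≈ 42 + 27.0 = 69.0°.

θ ≈ 69°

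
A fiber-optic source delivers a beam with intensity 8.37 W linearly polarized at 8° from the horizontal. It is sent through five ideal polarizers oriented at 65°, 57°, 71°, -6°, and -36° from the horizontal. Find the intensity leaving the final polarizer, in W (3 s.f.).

I ≈ 0.0870 W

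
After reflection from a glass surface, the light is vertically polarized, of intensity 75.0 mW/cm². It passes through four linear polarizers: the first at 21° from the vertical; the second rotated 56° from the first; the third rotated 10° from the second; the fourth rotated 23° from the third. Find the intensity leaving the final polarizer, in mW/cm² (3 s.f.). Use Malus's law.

By Malus's law, I₁ = 75.0 mW/cm² · cos²(21°) = 65.37 mW/cm².
I₂ = I₁ · cos²(56°) = 65.37 · 0.3127 = 20.44 mW/cm².
I₃ = I₂ · cos²(10°) = 20.44 · 0.9698 = 19.82 mW/cm².
I₄ = I₃ · cos²(23°) = 19.82 · 0.8473 = 16.8 mW/cm².

I ≈ 16.8 mW/cm²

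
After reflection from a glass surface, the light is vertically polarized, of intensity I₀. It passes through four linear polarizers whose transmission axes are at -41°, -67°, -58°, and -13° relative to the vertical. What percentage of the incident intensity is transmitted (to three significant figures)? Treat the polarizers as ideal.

≈ 22.4%

I₁ = I₀ cos²(-41° − 0°) = I₀ cos²(41°) = 0.5696 I₀.
I₂ = I₁ cos²(-67° + 41°) = 0.5696 I₀ · cos²(26°) = 0.4601 I₀.
I₃ = I₂ cos²(-58° + 67°) = 0.4601 I₀ · cos²(9°) = 0.4489 I₀.
I₄ = I₃ cos²(-13° + 58°) = 0.4489 I₀ · cos²(45°) = 0.2244 I₀.
That is 22.44% of the incident intensity.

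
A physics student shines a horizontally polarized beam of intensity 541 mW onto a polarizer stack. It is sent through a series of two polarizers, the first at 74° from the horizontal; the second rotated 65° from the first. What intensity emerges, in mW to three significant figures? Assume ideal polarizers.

I₁ = 541 mW · cos²(74°) = 41.1 mW.
I₂ = I₁ · cos²(65°) = 41.1 · 0.1786 = 7.341 mW.

I ≈ 7.34 mW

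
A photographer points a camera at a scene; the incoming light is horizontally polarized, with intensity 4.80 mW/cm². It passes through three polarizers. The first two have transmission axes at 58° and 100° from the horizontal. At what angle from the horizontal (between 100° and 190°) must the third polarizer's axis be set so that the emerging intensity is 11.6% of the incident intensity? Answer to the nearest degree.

By Malus's law, I₁ = I₀ cos²(58° − 0°) = I₀ cos²(58°) = 0.2808 I₀.
I₂ = I₁ cos²(100° − 58°) = 0.2808 I₀ · cos²(42°) = 0.1551 I₀.
Need I₃/I₀ = 0.116, so cos²(θ − 100°) = 0.116 / 0.1551 = 0.748.
θ − 100° = arccos(√0.748) = 30.1°, giving θ ≈ 100 + 30.1 = 130.1°.

θ ≈ 130°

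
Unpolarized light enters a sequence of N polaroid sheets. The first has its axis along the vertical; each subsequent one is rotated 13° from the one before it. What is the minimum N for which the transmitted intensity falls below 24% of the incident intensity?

N = 16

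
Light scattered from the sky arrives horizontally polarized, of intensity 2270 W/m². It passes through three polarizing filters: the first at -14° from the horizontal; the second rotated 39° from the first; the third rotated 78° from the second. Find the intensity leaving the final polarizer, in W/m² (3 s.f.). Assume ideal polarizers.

I₁ = 2270 W/m² · cos²(14°) = 2137 W/m².
I₂ = I₁ · cos²(39°) = 2137 · 0.604 = 1291 W/m².
I₃ = I₂ · cos²(78°) = 1291 · 0.04323 = 55.8 W/m².

I ≈ 55.8 W/m²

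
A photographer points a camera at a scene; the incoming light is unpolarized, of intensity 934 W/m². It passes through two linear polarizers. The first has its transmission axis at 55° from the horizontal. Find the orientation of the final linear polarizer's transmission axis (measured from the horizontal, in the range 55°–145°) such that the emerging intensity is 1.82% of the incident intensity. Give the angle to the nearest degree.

θ ≈ 134°

Unpolarized light through the first polarizer → I₁ = ½ I₀, now polarized at 55°.
Need I₂/I₀ = 0.0182, so cos²(θ − 55°) = 0.0182 / 0.5 = 0.0364.
θ − 55° = arccos(√0.0364) = 79.0°, giving θ ≈ 55 + 79.0 = 134.0°.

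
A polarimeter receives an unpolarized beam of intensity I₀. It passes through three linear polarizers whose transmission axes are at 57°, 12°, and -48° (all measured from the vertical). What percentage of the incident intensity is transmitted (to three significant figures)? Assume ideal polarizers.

Unpolarized light through the first polarizer → I₁ = ½ I₀, now polarized at 57°.
I₂ = I₁ cos²(12° − 57°) = 0.5 I₀ · cos²(45°) = 0.25 I₀.
I₃ = I₂ cos²(-48° − 12°) = 0.25 I₀ · cos²(60°) = 0.0625 I₀.
That is 6.25% of the incident intensity.

≈ 6.25%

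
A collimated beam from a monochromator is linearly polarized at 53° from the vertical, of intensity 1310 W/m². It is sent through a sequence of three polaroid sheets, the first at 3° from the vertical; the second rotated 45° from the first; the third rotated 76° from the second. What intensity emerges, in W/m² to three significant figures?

I ≈ 15.8 W/m²

By Malus's law, I₁ = 1310 W/m² · cos²(50°) = 541.3 W/m².
I₂ = I₁ · cos²(45°) = 541.3 · 0.5 = 270.6 W/m².
I₃ = I₂ · cos²(76°) = 270.6 · 0.05853 = 15.84 W/m².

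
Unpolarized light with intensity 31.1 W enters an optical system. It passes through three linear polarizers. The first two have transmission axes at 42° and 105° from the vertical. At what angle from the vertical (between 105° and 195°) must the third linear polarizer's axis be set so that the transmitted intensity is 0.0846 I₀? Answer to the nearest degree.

θ ≈ 130°

Unpolarized light through the first polarizer → I₁ = ½ I₀, now polarized at 42°.
I₂ = I₁ cos²(105° − 42°) = 0.5 I₀ · cos²(63°) = 0.1031 I₀.
Need I₃/I₀ = 0.0846, so cos²(θ − 105°) = 0.0846 / 0.1031 = 0.8209.
θ − 105° = arccos(√0.8209) = 25.0°, giving θ ≈ 105 + 25.0 = 130.0°.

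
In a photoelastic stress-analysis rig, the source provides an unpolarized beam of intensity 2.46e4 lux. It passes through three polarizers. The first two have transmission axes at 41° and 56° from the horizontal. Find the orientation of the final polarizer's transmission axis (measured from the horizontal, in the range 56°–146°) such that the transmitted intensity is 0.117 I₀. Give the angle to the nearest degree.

Unpolarized light through the first polarizer → I₁ = ½ I₀, now polarized at 41°.
I₂ = I₁ cos²(56° − 41°) = 0.5 I₀ · cos²(15°) = 0.4665 I₀.
Need I₃/I₀ = 0.117, so cos²(θ − 56°) = 0.117 / 0.4665 = 0.2508.
θ − 56° = arccos(√0.2508) = 59.9°, giving θ ≈ 56 + 59.9 = 115.9°.

θ ≈ 116°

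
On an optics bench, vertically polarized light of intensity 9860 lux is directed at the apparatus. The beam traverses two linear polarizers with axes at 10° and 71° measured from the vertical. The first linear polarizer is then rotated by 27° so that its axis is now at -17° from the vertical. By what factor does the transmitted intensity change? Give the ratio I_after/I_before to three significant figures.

Before rotation:
I₁ = I₀ cos²(10° − 0°) = I₀ cos²(10°) = 0.9698 I₀.
I₂ = I₁ cos²(71° − 10°) = 0.9698 I₀ · cos²(61°) = 0.228 I₀.
After rotation:
I₁ = I₀ cos²(-17° − 0°) = I₀ cos²(17°) = 0.9145 I₀.
I₂ = I₁ cos²(71° + 17°) = 0.9145 I₀ · cos²(88°) = 0.001114 I₀.
Ratio = 0.001114 / 0.228 = 0.004886.

I_new/I_old ≈ 0.00489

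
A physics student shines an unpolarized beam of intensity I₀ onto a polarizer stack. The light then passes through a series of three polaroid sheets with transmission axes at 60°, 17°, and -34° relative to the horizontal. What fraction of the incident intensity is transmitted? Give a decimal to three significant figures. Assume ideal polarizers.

Unpolarized light through the first polarizer → I₁ = ½ I₀, now polarized at 60°.
I₂ = I₁ cos²(17° − 60°) = 0.5 I₀ · cos²(43°) = 0.2674 I₀.
I₃ = I₂ cos²(-34° − 17°) = 0.2674 I₀ · cos²(51°) = 0.1059 I₀.
Transmitted fraction = 0.1059.

≈ 0.106 I₀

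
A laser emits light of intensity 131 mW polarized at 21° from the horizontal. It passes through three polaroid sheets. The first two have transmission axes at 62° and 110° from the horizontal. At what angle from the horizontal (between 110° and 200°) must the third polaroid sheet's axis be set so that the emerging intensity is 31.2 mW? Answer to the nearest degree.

θ ≈ 125°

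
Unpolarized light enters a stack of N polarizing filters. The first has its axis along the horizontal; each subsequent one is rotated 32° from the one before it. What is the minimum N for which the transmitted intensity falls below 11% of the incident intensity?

First polarizer halves the unpolarized light: factor 1/2.
Each further stage multiplies by cos²(32°) = 0.7192.
After N polarizers: T = 0.5·0.7192^(N−1). Require T < 0.11 ⇒ N−1 > ln(0.11/0.5)/ln(0.7192) = 4.59, so N−1 ≥ 5 and N = 6.
Check: N=6 gives T = 0.0962 < 0.11; N=5 gives T = 0.1338.

N = 6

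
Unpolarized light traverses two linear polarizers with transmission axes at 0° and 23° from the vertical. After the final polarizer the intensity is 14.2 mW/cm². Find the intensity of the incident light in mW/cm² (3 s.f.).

Unpolarized light through the first polarizer → I₁ = ½ I₀, now polarized at 0°.
I₂ = I₁ cos²(23° − 0°) = 0.5 I₀ · cos²(23°) = 0.4237 I₀.
So 14.2 mW/cm² = 0.4237 I₀, giving I₀ = 14.2/0.4237 = 33.52 mW/cm².

I₀ ≈ 33.5 mW/cm²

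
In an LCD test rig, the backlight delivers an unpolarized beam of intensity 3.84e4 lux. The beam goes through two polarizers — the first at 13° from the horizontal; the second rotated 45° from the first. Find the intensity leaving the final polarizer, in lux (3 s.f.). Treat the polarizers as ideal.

Unpolarized light through the first polarizer → I₁ = 3.84e4 lux/2 = 1.92e+04 lux, polarized at 13°.
I₂ = I₁ · cos²(45°) = 1.92e+04 · 0.5 = 9600 lux.

I ≈ 9600 lux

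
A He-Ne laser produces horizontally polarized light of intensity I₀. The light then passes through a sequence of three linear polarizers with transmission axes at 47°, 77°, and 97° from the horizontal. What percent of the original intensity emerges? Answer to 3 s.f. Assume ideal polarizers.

I₁ = I₀ cos²(47° − 0°) = I₀ cos²(47°) = 0.4651 I₀.
I₂ = I₁ cos²(77° − 47°) = 0.4651 I₀ · cos²(30°) = 0.3488 I₀.
I₃ = I₂ cos²(97° − 77°) = 0.3488 I₀ · cos²(20°) = 0.308 I₀.
That is 30.8% of the incident intensity.

≈ 30.8%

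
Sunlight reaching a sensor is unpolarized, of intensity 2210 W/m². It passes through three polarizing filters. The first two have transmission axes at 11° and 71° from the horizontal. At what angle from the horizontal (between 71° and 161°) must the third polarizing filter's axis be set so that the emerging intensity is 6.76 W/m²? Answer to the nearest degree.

Unpolarized light through the first polarizer → I₁ = ½ I₀, now polarized at 11°.
I₂ = I₁ cos²(71° − 11°) = 0.5 I₀ · cos²(60°) = 0.125 I₀.
Target fraction: 6.76 / 2210 W/m² = 0.003059 of I₀.
Need I₃/I₀ = 0.003059, so cos²(θ − 71°) = 0.003059 / 0.125 = 0.02447.
θ − 71° = arccos(√0.02447) = 81.0°, giving θ ≈ 71 + 81.0 = 152.0°.

θ ≈ 152°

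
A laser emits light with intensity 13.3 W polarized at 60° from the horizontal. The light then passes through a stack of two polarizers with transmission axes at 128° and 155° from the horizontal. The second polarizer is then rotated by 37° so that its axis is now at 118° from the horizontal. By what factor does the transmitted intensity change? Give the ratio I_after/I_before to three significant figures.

Before rotation:
I₁ = I₀ cos²(128° − 60°) = I₀ cos²(68°) = 0.1403 I₀.
I₂ = I₁ cos²(155° − 128°) = 0.1403 I₀ · cos²(27°) = 0.1114 I₀.
After rotation:
I₁ = I₀ cos²(128° − 60°) = I₀ cos²(68°) = 0.1403 I₀.
I₂ = I₁ cos²(118° − 128°) = 0.1403 I₀ · cos²(10°) = 0.1361 I₀.
Ratio = 0.1361 / 0.1114 = 1.222.

I_new/I_old ≈ 1.22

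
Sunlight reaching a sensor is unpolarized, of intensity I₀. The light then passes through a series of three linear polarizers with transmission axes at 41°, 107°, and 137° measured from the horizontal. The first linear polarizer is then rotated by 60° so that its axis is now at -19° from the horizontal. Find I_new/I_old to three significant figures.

I_new/I_old ≈ 2.09

Before rotation:
Unpolarized light through the first polarizer → I₁ = ½ I₀, now polarized at 41°.
I₂ = I₁ cos²(107° − 41°) = 0.5 I₀ · cos²(66°) = 0.08272 I₀.
I₃ = I₂ cos²(137° − 107°) = 0.08272 I₀ · cos²(30°) = 0.06204 I₀.
After rotation:
Unpolarized light through the first polarizer → I₁ = ½ I₀, now polarized at -19°.
Angle between axes 1 and 2: 54°. I₂ = 0.5 I₀ · cos²(54°) = 0.1727 I₀.
I₃ = I₂ cos²(137° − 107°) = 0.1727 I₀ · cos²(30°) = 0.1296 I₀.
Ratio = 0.1296 / 0.06204 = 2.088.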